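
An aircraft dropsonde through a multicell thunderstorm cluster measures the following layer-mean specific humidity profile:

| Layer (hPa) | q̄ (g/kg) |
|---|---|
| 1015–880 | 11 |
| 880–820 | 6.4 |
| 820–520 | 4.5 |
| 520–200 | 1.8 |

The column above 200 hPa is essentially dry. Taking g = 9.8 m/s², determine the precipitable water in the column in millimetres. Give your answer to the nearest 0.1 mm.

Precipitable water is the column-integrated vapour mass per unit area: PW = (1/g) Σ q̄ Δp, with q in kg/kg and Δp in Pa (1 kg/m² of water = 1 mm).
Layer 1015–880 hPa: Δp = 135 hPa = 13500 Pa, q̄ = 0.011 kg/kg → 0.011 × 13500 / 9.8 = 15.15 mm
Layer 880–820 hPa: Δp = 60 hPa = 6000 Pa, q̄ = 0.0064 kg/kg → 0.0064 × 6000 / 9.8 = 3.92 mm
Layer 820–520 hPa: Δp = 300 hPa = 30000 Pa, q̄ = 0.0045 kg/kg → 0.0045 × 30000 / 9.8 = 13.78 mm
Layer 520–200 hPa: Δp = 320 hPa = 32000 Pa, q̄ = 0.0018 kg/kg → 0.0018 × 32000 / 9.8 = 5.88 mm
PW = 15.15 + 3.92 + 13.78 + 5.88 = 38.73 ≈ 38.7 mm.

PW ≈ 38.7 mm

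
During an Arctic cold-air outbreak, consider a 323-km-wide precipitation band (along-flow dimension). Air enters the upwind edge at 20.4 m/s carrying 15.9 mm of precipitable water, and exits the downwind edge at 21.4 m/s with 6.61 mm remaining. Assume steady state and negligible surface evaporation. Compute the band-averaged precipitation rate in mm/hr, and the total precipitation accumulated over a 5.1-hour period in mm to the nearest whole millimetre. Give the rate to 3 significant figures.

R ≈ 2.04 mm/hr; total ≈ 10 mm

Column moisture flux per unit crosswind length is F = V × PW.
Inflow: F_in = 20.4 × 15.9 = 324.36 mm·m/s
Outflow: F_out = 21.4 × 6.61 = 141.454 mm·m/s
Steady-state rate R = (F_in − F_out)/L = (324.36 − 141.454) / 323000 m = 5.663e-04 mm/s.
R = 5.663e-04 × 3600 = 2.04 mm/hr.
Over 5.1 h: total = 2.04 × 5.1 = 10.404 ≈ 10 mm.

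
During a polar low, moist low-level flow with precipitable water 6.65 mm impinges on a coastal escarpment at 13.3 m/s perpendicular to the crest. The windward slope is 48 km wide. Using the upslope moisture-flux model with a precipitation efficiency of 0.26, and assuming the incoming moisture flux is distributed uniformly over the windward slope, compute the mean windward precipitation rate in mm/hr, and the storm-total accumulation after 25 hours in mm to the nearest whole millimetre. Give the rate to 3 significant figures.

R ≈ 1.72 mm/hr; total ≈ 43 mm

Incoming column moisture flux per unit ridge length: F = V × PW = 13.3 × 6.65 = 88.445 mm·m/s.
Spread over the 48 km slope with efficiency ε = 0.26: R = ε·F/W = 0.26 × 88.445 / 48000 m = 4.791e-04 mm/s.
R = 4.791e-04 × 3600 = 1.72 mm/hr.
Over 25 h: total = 1.72 × 25 = 43 mm.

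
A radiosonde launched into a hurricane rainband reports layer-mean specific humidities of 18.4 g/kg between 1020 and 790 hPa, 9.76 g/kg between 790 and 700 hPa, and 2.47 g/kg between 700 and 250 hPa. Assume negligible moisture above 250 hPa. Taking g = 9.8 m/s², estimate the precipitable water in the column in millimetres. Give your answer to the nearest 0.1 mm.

Precipitable water is the column-integrated vapour mass per unit area: PW = (1/g) Σ q̄ Δp, with q in kg/kg and Δp in Pa (1 kg/m² of water = 1 mm).
Layer 1020–790 hPa: Δp = 230 hPa = 23000 Pa, q̄ = 0.0184 kg/kg → 0.0184 × 23000 / 9.8 = 43.18 mm
Layer 790–700 hPa: Δp = 90 hPa = 9000 Pa, q̄ = 0.00976 kg/kg → 0.00976 × 9000 / 9.8 = 8.96 mm
Layer 700–250 hPa: Δp = 450 hPa = 45000 Pa, q̄ = 0.00247 kg/kg → 0.00247 × 45000 / 9.8 = 11.34 mm
PW = 43.18 + 8.96 + 11.34 = 63.48 ≈ 63.5 mm.

PW ≈ 63.5 mm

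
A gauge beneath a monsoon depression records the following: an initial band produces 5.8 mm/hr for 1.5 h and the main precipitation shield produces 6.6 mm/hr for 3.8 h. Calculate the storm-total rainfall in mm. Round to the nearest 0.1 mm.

total ≈ 33.8 mm

Total = Σ Rᵢ Δtᵢ = 5.8 × 1.5 + 6.6 × 3.8
      = 8.7 + 25.08 = 33.8 mm.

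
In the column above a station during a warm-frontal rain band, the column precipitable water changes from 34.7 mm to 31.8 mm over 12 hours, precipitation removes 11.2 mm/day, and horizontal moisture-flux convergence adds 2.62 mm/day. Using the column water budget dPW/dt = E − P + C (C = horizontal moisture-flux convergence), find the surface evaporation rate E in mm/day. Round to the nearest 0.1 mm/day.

E ≈ 2.8 mm/day

dPW/dt = (31.8 − 34.7) mm / (12/24 day) = -5.800 mm/day.
E = dPW/dt + P − C = (-5.800) + 11.2 − (2.62) = 2.8 mm/day.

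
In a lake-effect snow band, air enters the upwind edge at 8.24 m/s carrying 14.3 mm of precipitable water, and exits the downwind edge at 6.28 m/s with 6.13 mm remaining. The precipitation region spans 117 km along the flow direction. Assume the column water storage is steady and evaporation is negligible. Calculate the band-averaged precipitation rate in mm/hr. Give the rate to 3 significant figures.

R ≈ 2.44 mm/hr

Column moisture flux per unit crosswind length is F = V × PW.
Inflow: F_in = 8.24 × 14.3 = 117.832 mm·m/s
Outflow: F_out = 6.28 × 6.13 = 38.4964 mm·m/s
Steady-state rate R = (F_in − F_out)/L = (117.832 − 38.4964) / 117000 m = 6.781e-04 mm/s.
R = 6.781e-04 × 3600 = 2.44 mm/hr.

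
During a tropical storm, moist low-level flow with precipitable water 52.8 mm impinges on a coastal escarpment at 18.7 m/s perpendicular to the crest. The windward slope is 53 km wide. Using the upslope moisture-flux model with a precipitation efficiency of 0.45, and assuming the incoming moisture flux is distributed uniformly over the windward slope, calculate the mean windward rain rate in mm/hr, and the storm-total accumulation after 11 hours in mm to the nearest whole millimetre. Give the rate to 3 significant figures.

Incoming column moisture flux per unit ridge length: F = V × PW = 18.7 × 52.8 = 987.36 mm·m/s.
Spread over the 53 km slope with efficiency ε = 0.45: R = ε·F/W = 0.45 × 987.36 / 53000 m = 8.383e-03 mm/s.
R = 8.383e-03 × 3600 = 30.2 mm/hr.
Over 11 h: total = 30.2 × 11 = 332.2 ≈ 332 mm.

R ≈ 30.2 mm/hr; total ≈ 332 mm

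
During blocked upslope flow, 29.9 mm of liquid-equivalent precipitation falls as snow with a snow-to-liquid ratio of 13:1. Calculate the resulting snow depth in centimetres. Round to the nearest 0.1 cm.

snow depth ≈ 38.9 cm

Snow depth = liquid × ratio = 29.9 mm × 13 = 388.7 mm = 38.9 cm.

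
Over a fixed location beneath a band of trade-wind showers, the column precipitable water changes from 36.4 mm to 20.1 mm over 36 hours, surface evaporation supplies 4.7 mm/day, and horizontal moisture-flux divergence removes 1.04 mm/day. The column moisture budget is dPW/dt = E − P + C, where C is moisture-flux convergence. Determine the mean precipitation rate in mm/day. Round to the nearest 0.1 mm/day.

P ≈ 14.5 mm/day

dPW/dt = (20.1 − 36.4) mm / (36/24 day) = -10.867 mm/day.
P = E + C − dPW/dt = 4.7 + (-1.04) − (-10.867) = 14.5 mm/day.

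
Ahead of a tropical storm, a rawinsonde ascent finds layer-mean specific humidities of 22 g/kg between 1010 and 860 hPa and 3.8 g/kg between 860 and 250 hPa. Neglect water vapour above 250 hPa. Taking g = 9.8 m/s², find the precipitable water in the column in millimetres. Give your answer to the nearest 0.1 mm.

PW ≈ 57.3 mm

Precipitable water is the column-integrated vapour mass per unit area: PW = (1/g) Σ q̄ Δp, with q in kg/kg and Δp in Pa (1 kg/m² of water = 1 mm).
Layer 1010–860 hPa: Δp = 150 hPa = 15000 Pa, q̄ = 0.022 kg/kg → 0.022 × 15000 / 9.8 = 33.67 mm
Layer 860–250 hPa: Δp = 610 hPa = 61000 Pa, q̄ = 0.0038 kg/kg → 0.0038 × 61000 / 9.8 = 23.65 mm
PW = 33.67 + 23.65 = 57.32 ≈ 57.3 mm.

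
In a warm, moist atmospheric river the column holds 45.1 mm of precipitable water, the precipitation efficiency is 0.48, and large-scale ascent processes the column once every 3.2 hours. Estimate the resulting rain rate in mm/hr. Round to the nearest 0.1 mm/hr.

R ≈ 6.8 mm/hr

Each overturning extracts ε × PW = 0.48 × 45.1 = 21.648 mm.
Rate = ε·PW / τ = 21.648 / 3.2 h = 6.8 mm/hr.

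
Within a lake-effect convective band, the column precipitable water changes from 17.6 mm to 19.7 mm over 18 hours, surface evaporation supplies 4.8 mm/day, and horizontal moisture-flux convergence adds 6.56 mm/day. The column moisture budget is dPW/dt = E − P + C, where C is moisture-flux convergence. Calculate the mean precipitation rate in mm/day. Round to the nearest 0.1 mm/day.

P ≈ 8.6 mm/day

dPW/dt = (19.7 − 17.6) mm / (18/24 day) = +2.800 mm/day.
P = E + C − dPW/dt = 4.8 + (6.56) − (+2.800) = 8.6 mm/day.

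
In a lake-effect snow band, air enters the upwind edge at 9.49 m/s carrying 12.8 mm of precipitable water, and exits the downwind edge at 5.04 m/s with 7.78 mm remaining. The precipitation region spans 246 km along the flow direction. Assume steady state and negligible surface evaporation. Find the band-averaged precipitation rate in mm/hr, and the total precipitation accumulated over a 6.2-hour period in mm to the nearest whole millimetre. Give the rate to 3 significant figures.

Column moisture flux per unit crosswind length is F = V × PW.
Inflow: F_in = 9.49 × 12.8 = 121.472 mm·m/s
Outflow: F_out = 5.04 × 7.78 = 39.2112 mm·m/s
Steady-state rate R = (F_in − F_out)/L = (121.472 − 39.2112) / 246000 m = 3.344e-04 mm/s.
R = 3.344e-04 × 3600 = 1.20 mm/hr.
Over 6.2 h: total = 1.20 × 6.2 = 7.44 ≈ 7 mm.

R ≈ 1.20 mm/hr; total ≈ 7 mm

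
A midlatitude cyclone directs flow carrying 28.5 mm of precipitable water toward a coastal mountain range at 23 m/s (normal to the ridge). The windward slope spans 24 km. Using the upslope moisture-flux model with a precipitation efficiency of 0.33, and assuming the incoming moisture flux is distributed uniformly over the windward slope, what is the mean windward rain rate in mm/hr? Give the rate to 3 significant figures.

R ≈ 32.4 mm/hr

Incoming column moisture flux per unit ridge length: F = V × PW = 23 × 28.5 = 655.5 mm·m/s.
Spread over the 24 km slope with efficiency ε = 0.33: R = ε·F/W = 0.33 × 655.5 / 24000 m = 9.013e-03 mm/s.
R = 9.013e-03 × 3600 = 32.4 mm/hr.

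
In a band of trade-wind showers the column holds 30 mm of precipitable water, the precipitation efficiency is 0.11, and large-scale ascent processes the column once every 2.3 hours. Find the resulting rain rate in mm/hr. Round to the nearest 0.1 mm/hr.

R ≈ 1.4 mm/hr

Each overturning extracts ε × PW = 0.11 × 30 = 3.3 mm.
Rate = ε·PW / τ = 3.3 / 2.3 h = 1.4 mm/hr.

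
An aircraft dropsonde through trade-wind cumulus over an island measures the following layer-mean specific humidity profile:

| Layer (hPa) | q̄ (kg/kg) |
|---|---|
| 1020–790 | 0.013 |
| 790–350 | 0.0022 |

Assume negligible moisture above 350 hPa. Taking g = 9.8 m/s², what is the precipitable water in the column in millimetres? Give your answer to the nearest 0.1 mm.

PW ≈ 40.4 mm

Precipitable water is the column-integrated vapour mass per unit area: PW = (1/g) Σ q̄ Δp, with q in kg/kg and Δp in Pa (1 kg/m² of water = 1 mm).
Layer 1020–790 hPa: Δp = 230 hPa = 23000 Pa, q̄ = 0.013 kg/kg → 0.013 × 23000 / 9.8 = 30.51 mm
Layer 790–350 hPa: Δp = 440 hPa = 44000 Pa, q̄ = 0.0022 kg/kg → 0.0022 × 44000 / 9.8 = 9.88 mm
PW = 30.51 + 9.88 = 40.39 ≈ 40.4 mm.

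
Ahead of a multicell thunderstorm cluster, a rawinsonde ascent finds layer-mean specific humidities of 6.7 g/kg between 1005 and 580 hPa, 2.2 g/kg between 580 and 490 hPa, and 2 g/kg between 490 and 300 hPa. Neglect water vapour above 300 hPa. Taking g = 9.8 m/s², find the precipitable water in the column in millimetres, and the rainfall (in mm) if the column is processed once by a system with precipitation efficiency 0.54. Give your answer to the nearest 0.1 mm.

PW ≈ 35.0 mm; rainfall ≈ 18.9 mm

Precipitable water is the column-integrated vapour mass per unit area: PW = (1/g) Σ q̄ Δp, with q in kg/kg and Δp in Pa (1 kg/m² of water = 1 mm).
Layer 1005–580 hPa: Δp = 425 hPa = 42500 Pa, q̄ = 0.0067 kg/kg → 0.0067 × 42500 / 9.8 = 29.06 mm
Layer 580–490 hPa: Δp = 90 hPa = 9000 Pa, q̄ = 0.0022 kg/kg → 0.0022 × 9000 / 9.8 = 2.02 mm
Layer 490–300 hPa: Δp = 190 hPa = 19000 Pa, q̄ = 0.002 kg/kg → 0.002 × 19000 / 9.8 = 3.88 mm
PW = 29.06 + 2.02 + 3.88 = 34.96 ≈ 35.0 mm.
Rainfall = ε × PW = 0.54 × 35.0 = 18.9 mm.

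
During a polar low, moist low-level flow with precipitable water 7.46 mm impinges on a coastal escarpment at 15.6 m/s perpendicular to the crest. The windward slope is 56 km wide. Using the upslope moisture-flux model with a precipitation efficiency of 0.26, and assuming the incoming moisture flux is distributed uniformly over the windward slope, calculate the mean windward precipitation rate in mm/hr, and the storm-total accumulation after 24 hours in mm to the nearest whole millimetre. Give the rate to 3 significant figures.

Incoming column moisture flux per unit ridge length: F = V × PW = 15.6 × 7.46 = 116.376 mm·m/s.
Spread over the 56 km slope with efficiency ε = 0.26: R = ε·F/W = 0.26 × 116.376 / 56000 m = 5.403e-04 mm/s.
R = 5.403e-04 × 3600 = 1.95 mm/hr.
Over 24 h: total = 1.95 × 24 = 46.8 ≈ 47 mm.

R ≈ 1.95 mm/hr; total ≈ 47 mm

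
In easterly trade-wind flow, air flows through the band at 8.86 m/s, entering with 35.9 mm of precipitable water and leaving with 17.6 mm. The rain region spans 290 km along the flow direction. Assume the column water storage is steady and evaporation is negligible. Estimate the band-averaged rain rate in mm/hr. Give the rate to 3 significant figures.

R ≈ 2.01 mm/hr

Column moisture flux per unit crosswind length is F = V × PW.
Inflow: F_in = 8.86 × 35.9 = 318.074 mm·m/s
Outflow: F_out = 8.86 × 17.6 = 155.936 mm·m/s
Steady-state rate R = (F_in − F_out)/L = (318.074 − 155.936) / 290000 m = 5.591e-04 mm/s.
R = 5.591e-04 × 3600 = 2.01 mm/hr.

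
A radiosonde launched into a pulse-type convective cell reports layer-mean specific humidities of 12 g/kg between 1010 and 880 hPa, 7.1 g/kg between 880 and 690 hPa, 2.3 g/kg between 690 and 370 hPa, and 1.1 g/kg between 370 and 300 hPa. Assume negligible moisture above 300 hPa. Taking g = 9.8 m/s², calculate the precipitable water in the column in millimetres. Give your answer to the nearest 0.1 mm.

PW ≈ 38.0 mm

Precipitable water is the column-integrated vapour mass per unit area: PW = (1/g) Σ q̄ Δp, with q in kg/kg and Δp in Pa (1 kg/m² of water = 1 mm).
Layer 1010–880 hPa: Δp = 130 hPa = 13000 Pa, q̄ = 0.012 kg/kg → 0.012 × 13000 / 9.8 = 15.92 mm
Layer 880–690 hPa: Δp = 190 hPa = 19000 Pa, q̄ = 0.0071 kg/kg → 0.0071 × 19000 / 9.8 = 13.77 mm
Layer 690–370 hPa: Δp = 320 hPa = 32000 Pa, q̄ = 0.0023 kg/kg → 0.0023 × 32000 / 9.8 = 7.51 mm
Layer 370–300 hPa: Δp = 70 hPa = 7000 Pa, q̄ = 0.0011 kg/kg → 0.0011 × 7000 / 9.8 = 0.79 mm
PW = 15.92 + 13.77 + 7.51 + 0.79 = 37.99 ≈ 38.0 mm.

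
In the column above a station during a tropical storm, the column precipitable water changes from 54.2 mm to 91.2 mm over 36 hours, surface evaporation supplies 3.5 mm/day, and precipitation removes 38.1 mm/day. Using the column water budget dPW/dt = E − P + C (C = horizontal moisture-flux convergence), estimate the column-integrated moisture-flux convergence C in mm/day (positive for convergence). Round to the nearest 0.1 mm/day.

C ≈ 59.3 mm/day

dPW/dt = (91.2 − 54.2) mm / (36/24 day) = +24.667 mm/day.
C = dPW/dt − E + P = (+24.667) − 3.5 + 38.1 = 59.3 mm/day.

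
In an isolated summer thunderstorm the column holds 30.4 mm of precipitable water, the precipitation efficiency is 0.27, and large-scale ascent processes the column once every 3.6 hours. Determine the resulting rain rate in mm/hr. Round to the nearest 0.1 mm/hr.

R ≈ 2.3 mm/hr

Each overturning extracts ε × PW = 0.27 × 30.4 = 8.208 mm.
Rate = ε·PW / τ = 8.208 / 3.6 h = 2.3 mm/hr.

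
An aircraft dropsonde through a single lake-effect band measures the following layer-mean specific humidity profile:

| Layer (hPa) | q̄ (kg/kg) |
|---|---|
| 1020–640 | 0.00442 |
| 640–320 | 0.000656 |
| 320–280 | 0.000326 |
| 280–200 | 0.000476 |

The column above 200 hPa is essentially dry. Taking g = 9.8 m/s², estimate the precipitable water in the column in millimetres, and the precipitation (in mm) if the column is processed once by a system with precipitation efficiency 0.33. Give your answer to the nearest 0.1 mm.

PW ≈ 19.8 mm; precipitation ≈ 6.5 mm

Precipitable water is the column-integrated vapour mass per unit area: PW = (1/g) Σ q̄ Δp, with q in kg/kg and Δp in Pa (1 kg/m² of water = 1 mm).
Layer 1020–640 hPa: Δp = 380 hPa = 38000 Pa, q̄ = 0.00442 kg/kg → 0.00442 × 38000 / 9.8 = 17.14 mm
Layer 640–320 hPa: Δp = 320 hPa = 32000 Pa, q̄ = 0.000656 kg/kg → 0.000656 × 32000 / 9.8 = 2.14 mm
Layer 320–280 hPa: Δp = 40 hPa = 4000 Pa, q̄ = 0.000326 kg/kg → 0.000326 × 4000 / 9.8 = 0.13 mm
Layer 280–200 hPa: Δp = 80 hPa = 8000 Pa, q̄ = 0.000476 kg/kg → 0.000476 × 8000 / 9.8 = 0.39 mm
PW = 17.14 + 2.14 + 0.13 + 0.39 = 19.80 ≈ 19.8 mm.
Precipitation = ε × PW = 0.33 × 19.8 = 6.5 mm.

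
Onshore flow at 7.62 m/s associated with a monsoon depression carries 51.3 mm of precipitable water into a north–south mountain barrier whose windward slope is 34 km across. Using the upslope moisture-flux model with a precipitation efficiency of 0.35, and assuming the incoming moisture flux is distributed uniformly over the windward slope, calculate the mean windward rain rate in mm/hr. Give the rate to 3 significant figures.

Incoming column moisture flux per unit ridge length: F = V × PW = 7.62 × 51.3 = 390.906 mm·m/s.
Spread over the 34 km slope with efficiency ε = 0.35: R = ε·F/W = 0.35 × 390.906 / 34000 m = 4.024e-03 mm/s.
R = 4.024e-03 × 3600 = 14.5 mm/hr.

R ≈ 14.5 mm/hr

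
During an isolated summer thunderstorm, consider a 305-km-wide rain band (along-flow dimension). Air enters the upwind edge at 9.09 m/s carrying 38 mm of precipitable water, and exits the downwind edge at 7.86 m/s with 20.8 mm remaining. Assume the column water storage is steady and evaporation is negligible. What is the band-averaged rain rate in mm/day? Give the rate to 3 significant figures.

R ≈ 51.5 mm/day

Column moisture flux per unit crosswind length is F = V × PW.
Inflow: F_in = 9.09 × 38 = 345.42 mm·m/s
Outflow: F_out = 7.86 × 20.8 = 163.488 mm·m/s
Steady-state rate R = (F_in − F_out)/L = (345.42 − 163.488) / 305000 m = 5.965e-04 mm/s.
R = 5.965e-04 × 3600 × 24 = 51.5 mm/day.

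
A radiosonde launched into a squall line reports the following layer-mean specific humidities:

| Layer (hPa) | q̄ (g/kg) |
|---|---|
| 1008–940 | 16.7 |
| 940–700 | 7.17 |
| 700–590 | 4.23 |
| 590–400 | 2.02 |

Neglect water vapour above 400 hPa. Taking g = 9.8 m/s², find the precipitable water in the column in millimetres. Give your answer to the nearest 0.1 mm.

PW ≈ 37.8 mm

Precipitable water is the column-integrated vapour mass per unit area: PW = (1/g) Σ q̄ Δp, with q in kg/kg and Δp in Pa (1 kg/m² of water = 1 mm).
Layer 1008–940 hPa: Δp = 68 hPa = 6800 Pa, q̄ = 0.0167 kg/kg → 0.0167 × 6800 / 9.8 = 11.59 mm
Layer 940–700 hPa: Δp = 240 hPa = 24000 Pa, q̄ = 0.00717 kg/kg → 0.00717 × 24000 / 9.8 = 17.56 mm
Layer 700–590 hPa: Δp = 110 hPa = 11000 Pa, q̄ = 0.00423 kg/kg → 0.00423 × 11000 / 9.8 = 4.75 mm
Layer 590–400 hPa: Δp = 190 hPa = 19000 Pa, q̄ = 0.00202 kg/kg → 0.00202 × 19000 / 9.8 = 3.92 mm
PW = 11.59 + 17.56 + 4.75 + 3.92 = 37.82 ≈ 37.8 mm.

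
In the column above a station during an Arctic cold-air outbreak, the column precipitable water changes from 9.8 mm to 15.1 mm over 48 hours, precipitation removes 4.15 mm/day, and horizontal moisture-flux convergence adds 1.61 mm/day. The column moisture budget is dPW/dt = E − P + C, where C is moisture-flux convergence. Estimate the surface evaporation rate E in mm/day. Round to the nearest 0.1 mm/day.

E ≈ 5.2 mm/day

dPW/dt = (15.1 − 9.8) mm / (48/24 day) = +2.650 mm/day.
E = dPW/dt + P − C = (+2.650) + 4.15 − (1.61) = 5.2 mm/day.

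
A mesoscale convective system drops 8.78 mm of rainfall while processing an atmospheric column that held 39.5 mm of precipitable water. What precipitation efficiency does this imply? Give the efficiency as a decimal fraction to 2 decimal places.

ε = rainfall / PW = 8.78 / 39.5 = 0.22.

ε ≈ 0.22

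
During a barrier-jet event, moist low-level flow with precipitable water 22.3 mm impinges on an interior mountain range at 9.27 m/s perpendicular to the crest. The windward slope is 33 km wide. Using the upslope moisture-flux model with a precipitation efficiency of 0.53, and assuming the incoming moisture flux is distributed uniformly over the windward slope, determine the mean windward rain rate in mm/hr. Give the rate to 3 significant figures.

Incoming column moisture flux per unit ridge length: F = V × PW = 9.27 × 22.3 = 206.721 mm·m/s.
Spread over the 33 km slope with efficiency ε = 0.53: R = ε·F/W = 0.53 × 206.721 / 33000 m = 3.320e-03 mm/s.
R = 3.320e-03 × 3600 = 12.0 mm/hr.

R ≈ 12.0 mm/hr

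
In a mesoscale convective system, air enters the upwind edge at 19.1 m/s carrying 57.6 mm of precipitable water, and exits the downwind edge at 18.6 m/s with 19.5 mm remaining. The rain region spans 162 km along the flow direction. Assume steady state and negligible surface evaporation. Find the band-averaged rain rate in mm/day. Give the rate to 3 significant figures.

Column moisture flux per unit crosswind length is F = V × PW.
Inflow: F_in = 19.1 × 57.6 = 1100.16 mm·m/s
Outflow: F_out = 18.6 × 19.5 = 362.7 mm·m/s
Steady-state rate R = (F_in − F_out)/L = (1100.16 − 362.7) / 162000 m = 4.552e-03 mm/s.
R = 4.552e-03 × 3600 × 24 = 393 mm/day.

R ≈ 393 mm/day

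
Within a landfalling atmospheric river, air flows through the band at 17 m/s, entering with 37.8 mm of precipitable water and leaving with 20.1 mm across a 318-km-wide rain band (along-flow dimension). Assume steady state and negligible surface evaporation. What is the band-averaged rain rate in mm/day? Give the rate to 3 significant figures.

Column moisture flux per unit crosswind length is F = V × PW.
Inflow: F_in = 17 × 37.8 = 642.6 mm·m/s
Outflow: F_out = 17 × 20.1 = 341.7 mm·m/s
Steady-state rate R = (F_in − F_out)/L = (642.6 − 341.7) / 318000 m = 9.462e-04 mm/s.
R = 9.462e-04 × 3600 × 24 = 81.8 mm/day.

R ≈ 81.8 mm/day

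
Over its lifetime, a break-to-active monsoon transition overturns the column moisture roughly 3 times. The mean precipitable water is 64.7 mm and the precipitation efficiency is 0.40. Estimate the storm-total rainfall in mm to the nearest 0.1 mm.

Each cycle deposits ε × PW = 0.40 × 64.7 = 25.88 mm.
Over 3 cycles: 3 × 25.88 = 77.6 mm.

rainfall ≈ 77.6 mm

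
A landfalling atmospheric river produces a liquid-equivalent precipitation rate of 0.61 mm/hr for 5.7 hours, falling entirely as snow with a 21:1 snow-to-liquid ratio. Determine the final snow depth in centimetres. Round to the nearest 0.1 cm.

snow depth ≈ 7.3 cm

Liquid-equivalent depth = 0.61 × 5.7 = 3.477 mm.
Snow depth = 3.477 mm × 21 = 73.017 mm = 7.3 cm.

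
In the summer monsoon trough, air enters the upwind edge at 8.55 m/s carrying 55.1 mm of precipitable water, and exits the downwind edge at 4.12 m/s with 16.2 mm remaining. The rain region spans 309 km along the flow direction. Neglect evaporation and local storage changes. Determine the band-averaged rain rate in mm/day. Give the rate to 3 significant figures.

R ≈ 113 mm/day

Column moisture flux per unit crosswind length is F = V × PW.
Inflow: F_in = 8.55 × 55.1 = 471.105 mm·m/s
Outflow: F_out = 4.12 × 16.2 = 66.744 mm·m/s
Steady-state rate R = (F_in − F_out)/L = (471.105 − 66.744) / 309000 m = 1.309e-03 mm/s.
R = 1.309e-03 × 3600 × 24 = 113 mm/day.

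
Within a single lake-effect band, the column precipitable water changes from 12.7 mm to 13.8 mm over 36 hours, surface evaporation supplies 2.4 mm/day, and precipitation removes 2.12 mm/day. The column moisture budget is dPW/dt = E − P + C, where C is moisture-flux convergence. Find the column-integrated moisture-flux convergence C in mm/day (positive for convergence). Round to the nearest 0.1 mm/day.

C ≈ 0.5 mm/day

dPW/dt = (13.8 − 12.7) mm / (36/24 day) = +0.733 mm/day.
C = dPW/dt − E + P = (+0.733) − 2.4 + 2.12 = 0.5 mm/day.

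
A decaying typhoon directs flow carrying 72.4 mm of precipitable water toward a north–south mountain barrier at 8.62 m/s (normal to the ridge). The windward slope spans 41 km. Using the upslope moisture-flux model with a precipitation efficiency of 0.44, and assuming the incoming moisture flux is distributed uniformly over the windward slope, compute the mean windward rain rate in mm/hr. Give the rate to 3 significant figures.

Incoming column moisture flux per unit ridge length: F = V × PW = 8.62 × 72.4 = 624.088 mm·m/s.
Spread over the 41 km slope with efficiency ε = 0.44: R = ε·F/W = 0.44 × 624.088 / 41000 m = 6.698e-03 mm/s.
R = 6.698e-03 × 3600 = 24.1 mm/hr.

R ≈ 24.1 mm/hr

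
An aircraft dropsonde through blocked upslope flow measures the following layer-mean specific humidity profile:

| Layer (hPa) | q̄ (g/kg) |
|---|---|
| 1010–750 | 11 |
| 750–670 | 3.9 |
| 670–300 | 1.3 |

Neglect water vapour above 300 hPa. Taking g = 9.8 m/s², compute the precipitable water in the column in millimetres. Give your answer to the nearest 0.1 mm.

Precipitable water is the column-integrated vapour mass per unit area: PW = (1/g) Σ q̄ Δp, with q in kg/kg and Δp in Pa (1 kg/m² of water = 1 mm).
Layer 1010–750 hPa: Δp = 260 hPa = 26000 Pa, q̄ = 0.011 kg/kg → 0.011 × 26000 / 9.8 = 29.18 mm
Layer 750–670 hPa: Δp = 80 hPa = 8000 Pa, q̄ = 0.0039 kg/kg → 0.0039 × 8000 / 9.8 = 3.18 mm
Layer 670–300 hPa: Δp = 370 hPa = 37000 Pa, q̄ = 0.0013 kg/kg → 0.0013 × 37000 / 9.8 = 4.91 mm
PW = 29.18 + 3.18 + 4.91 = 37.27 ≈ 37.3 mm.

PW ≈ 37.3 mm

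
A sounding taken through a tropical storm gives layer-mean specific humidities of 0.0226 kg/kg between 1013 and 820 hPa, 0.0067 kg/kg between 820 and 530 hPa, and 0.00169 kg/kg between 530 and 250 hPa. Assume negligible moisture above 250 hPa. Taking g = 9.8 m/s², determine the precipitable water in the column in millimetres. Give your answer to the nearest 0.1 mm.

PW ≈ 69.2 mm

Precipitable water is the column-integrated vapour mass per unit area: PW = (1/g) Σ q̄ Δp, with q in kg/kg and Δp in Pa (1 kg/m² of water = 1 mm).
Layer 1013–820 hPa: Δp = 193 hPa = 19300 Pa, q̄ = 0.0226 kg/kg → 0.0226 × 19300 / 9.8 = 44.51 mm
Layer 820–530 hPa: Δp = 290 hPa = 29000 Pa, q̄ = 0.0067 kg/kg → 0.0067 × 29000 / 9.8 = 19.83 mm
Layer 530–250 hPa: Δp = 280 hPa = 28000 Pa, q̄ = 0.00169 kg/kg → 0.00169 × 28000 / 9.8 = 4.83 mm
PW = 44.51 + 19.83 + 4.83 = 69.17 ≈ 69.2 mm.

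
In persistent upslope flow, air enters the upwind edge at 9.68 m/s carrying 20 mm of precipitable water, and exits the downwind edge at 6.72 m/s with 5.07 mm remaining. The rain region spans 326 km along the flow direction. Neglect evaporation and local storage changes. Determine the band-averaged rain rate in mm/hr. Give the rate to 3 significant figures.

R ≈ 1.76 mm/hr

Column moisture flux per unit crosswind length is F = V × PW.
Inflow: F_in = 9.68 × 20 = 193.6 mm·m/s
Outflow: F_out = 6.72 × 5.07 = 34.0704 mm·m/s
Steady-state rate R = (F_in − F_out)/L = (193.6 − 34.0704) / 326000 m = 4.894e-04 mm/s.
R = 4.894e-04 × 3600 = 1.76 mm/hr.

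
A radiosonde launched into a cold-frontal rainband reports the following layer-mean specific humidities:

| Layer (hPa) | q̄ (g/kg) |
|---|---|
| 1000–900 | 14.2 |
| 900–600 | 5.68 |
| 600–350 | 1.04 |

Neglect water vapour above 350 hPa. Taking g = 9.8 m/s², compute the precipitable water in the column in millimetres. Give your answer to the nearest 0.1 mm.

Precipitable water is the column-integrated vapour mass per unit area: PW = (1/g) Σ q̄ Δp, with q in kg/kg and Δp in Pa (1 kg/m² of water = 1 mm).
Layer 1000–900 hPa: Δp = 100 hPa = 10000 Pa, q̄ = 0.0142 kg/kg → 0.0142 × 10000 / 9.8 = 14.49 mm
Layer 900–600 hPa: Δp = 300 hPa = 30000 Pa, q̄ = 0.00568 kg/kg → 0.00568 × 30000 / 9.8 = 17.39 mm
Layer 600–350 hPa: Δp = 250 hPa = 25000 Pa, q̄ = 0.00104 kg/kg → 0.00104 × 25000 / 9.8 = 2.65 mm
PW = 14.49 + 17.39 + 2.65 = 34.53 ≈ 34.5 mm.

PW ≈ 34.5 mm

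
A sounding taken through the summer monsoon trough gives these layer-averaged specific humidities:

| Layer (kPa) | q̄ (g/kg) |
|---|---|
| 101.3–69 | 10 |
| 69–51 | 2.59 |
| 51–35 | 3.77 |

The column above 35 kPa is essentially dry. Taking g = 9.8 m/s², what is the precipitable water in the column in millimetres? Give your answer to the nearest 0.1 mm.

PW ≈ 43.9 mm

Precipitable water is the column-integrated vapour mass per unit area: PW = (1/g) Σ q̄ Δp, with q in kg/kg and Δp in Pa (1 kg/m² of water = 1 mm).
Layer 101.3–69 kPa: Δp = 323 hPa = 32300 Pa, q̄ = 0.01 kg/kg → 0.01 × 32300 / 9.8 = 32.96 mm
Layer 69–51 kPa: Δp = 180 hPa = 18000 Pa, q̄ = 0.00259 kg/kg → 0.00259 × 18000 / 9.8 = 4.76 mm
Layer 51–35 kPa: Δp = 160 hPa = 16000 Pa, q̄ = 0.00377 kg/kg → 0.00377 × 16000 / 9.8 = 6.16 mm
PW = 32.96 + 4.76 + 6.16 = 43.88 ≈ 43.9 mm.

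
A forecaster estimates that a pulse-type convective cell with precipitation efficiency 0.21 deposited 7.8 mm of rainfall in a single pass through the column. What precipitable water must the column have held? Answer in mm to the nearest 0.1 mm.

PW = rainfall / ε = 7.8 / 0.21 = 37.1 mm.

PW ≈ 37.1 mm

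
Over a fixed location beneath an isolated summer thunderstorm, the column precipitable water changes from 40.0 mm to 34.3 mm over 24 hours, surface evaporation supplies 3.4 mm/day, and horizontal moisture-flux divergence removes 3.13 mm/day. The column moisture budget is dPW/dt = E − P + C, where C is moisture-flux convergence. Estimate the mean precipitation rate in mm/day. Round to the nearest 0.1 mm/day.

P ≈ 6.0 mm/day

dPW/dt = (34.3 − 40.0) mm / (24/24 day) = -5.700 mm/day.
P = E + C − dPW/dt = 3.4 + (-3.13) − (-5.700) = 6.0 mm/day.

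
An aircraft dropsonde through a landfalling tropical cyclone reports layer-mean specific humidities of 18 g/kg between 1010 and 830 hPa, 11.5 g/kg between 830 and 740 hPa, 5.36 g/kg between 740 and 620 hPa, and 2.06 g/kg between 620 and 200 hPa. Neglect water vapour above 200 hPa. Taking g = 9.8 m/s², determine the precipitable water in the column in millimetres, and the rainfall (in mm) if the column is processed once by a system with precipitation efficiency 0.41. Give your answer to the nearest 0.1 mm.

PW ≈ 59.0 mm; rainfall ≈ 24.2 mm

Precipitable water is the column-integrated vapour mass per unit area: PW = (1/g) Σ q̄ Δp, with q in kg/kg and Δp in Pa (1 kg/m² of water = 1 mm).
Layer 1010–830 hPa: Δp = 180 hPa = 18000 Pa, q̄ = 0.018 kg/kg → 0.018 × 18000 / 9.8 = 33.06 mm
Layer 830–740 hPa: Δp = 90 hPa = 9000 Pa, q̄ = 0.0115 kg/kg → 0.0115 × 9000 / 9.8 = 10.56 mm
Layer 740–620 hPa: Δp = 120 hPa = 12000 Pa, q̄ = 0.00536 kg/kg → 0.00536 × 12000 / 9.8 = 6.56 mm
Layer 620–200 hPa: Δp = 420 hPa = 42000 Pa, q̄ = 0.00206 kg/kg → 0.00206 × 42000 / 9.8 = 8.83 mm
PW = 33.06 + 10.56 + 6.56 + 8.83 = 59.01 ≈ 59.0 mm.
Rainfall = ε × PW = 0.41 × 59.0 = 24.2 mm.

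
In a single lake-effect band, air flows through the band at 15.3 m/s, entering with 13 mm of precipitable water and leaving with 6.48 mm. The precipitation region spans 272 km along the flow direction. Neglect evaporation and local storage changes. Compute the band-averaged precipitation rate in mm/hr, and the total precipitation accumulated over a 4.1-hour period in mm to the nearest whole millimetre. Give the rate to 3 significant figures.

Column moisture flux per unit crosswind length is F = V × PW.
Inflow: F_in = 15.3 × 13 = 198.9 mm·m/s
Outflow: F_out = 15.3 × 6.48 = 99.144 mm·m/s
Steady-state rate R = (F_in − F_out)/L = (198.9 − 99.144) / 272000 m = 3.667e-04 mm/s.
R = 3.667e-04 × 3600 = 1.32 mm/hr.
Over 4.1 h: total = 1.32 × 4.1 = 5.412 ≈ 5 mm.

R ≈ 1.32 mm/hr; total ≈ 5 mm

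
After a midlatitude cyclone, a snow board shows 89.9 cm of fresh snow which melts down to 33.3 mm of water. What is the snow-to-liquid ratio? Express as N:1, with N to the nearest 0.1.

ratio ≈ 27.0

Ratio = snow depth / SWE = 899 mm / 33.3 mm = 27.0, i.e. 27.0:1.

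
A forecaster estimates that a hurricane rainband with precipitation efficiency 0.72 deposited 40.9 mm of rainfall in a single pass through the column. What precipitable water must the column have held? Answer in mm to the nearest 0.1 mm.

PW ≈ 56.8 mm

PW = rainfall / ε = 40.9 / 0.72 = 56.8 mm.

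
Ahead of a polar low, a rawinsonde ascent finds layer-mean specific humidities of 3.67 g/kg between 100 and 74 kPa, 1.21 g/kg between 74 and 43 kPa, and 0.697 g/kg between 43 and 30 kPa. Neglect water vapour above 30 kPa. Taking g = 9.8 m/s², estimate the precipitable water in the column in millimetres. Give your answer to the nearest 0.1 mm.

Precipitable water is the column-integrated vapour mass per unit area: PW = (1/g) Σ q̄ Δp, with q in kg/kg and Δp in Pa (1 kg/m² of water = 1 mm).
Layer 100–74 kPa: Δp = 260 hPa = 26000 Pa, q̄ = 0.00367 kg/kg → 0.00367 × 26000 / 9.8 = 9.74 mm
Layer 74–43 kPa: Δp = 310 hPa = 31000 Pa, q̄ = 0.00121 kg/kg → 0.00121 × 31000 / 9.8 = 3.83 mm
Layer 43–30 kPa: Δp = 130 hPa = 13000 Pa, q̄ = 0.000697 kg/kg → 0.000697 × 13000 / 9.8 = 0.92 mm
PW = 9.74 + 3.83 + 0.92 = 14.49 ≈ 14.5 mm.

PW ≈ 14.5 mm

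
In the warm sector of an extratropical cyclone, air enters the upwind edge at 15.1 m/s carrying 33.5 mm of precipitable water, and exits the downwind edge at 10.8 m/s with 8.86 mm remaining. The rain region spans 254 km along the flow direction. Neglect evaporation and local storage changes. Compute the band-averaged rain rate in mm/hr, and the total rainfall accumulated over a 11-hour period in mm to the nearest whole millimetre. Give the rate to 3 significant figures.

R ≈ 5.81 mm/hr; total ≈ 64 mm

Column moisture flux per unit crosswind length is F = V × PW.
Inflow: F_in = 15.1 × 33.5 = 505.85 mm·m/s
Outflow: F_out = 10.8 × 8.86 = 95.688 mm·m/s
Steady-state rate R = (F_in − F_out)/L = (505.85 − 95.688) / 254000 m = 1.615e-03 mm/s.
R = 1.615e-03 × 3600 = 5.81 mm/hr.
Over 11 h: total = 5.81 × 11 = 63.91 ≈ 64 mm.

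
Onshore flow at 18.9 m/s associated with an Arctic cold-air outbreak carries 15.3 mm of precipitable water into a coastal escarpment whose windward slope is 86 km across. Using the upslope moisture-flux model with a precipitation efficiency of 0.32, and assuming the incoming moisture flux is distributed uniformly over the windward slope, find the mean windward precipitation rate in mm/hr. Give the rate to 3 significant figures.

R ≈ 3.87 mm/hr

Incoming column moisture flux per unit ridge length: F = V × PW = 18.9 × 15.3 = 289.17 mm·m/s.
Spread over the 86 km slope with efficiency ε = 0.32: R = ε·F/W = 0.32 × 289.17 / 86000 m = 1.076e-03 mm/s.
R = 1.076e-03 × 3600 = 3.87 mm/hr.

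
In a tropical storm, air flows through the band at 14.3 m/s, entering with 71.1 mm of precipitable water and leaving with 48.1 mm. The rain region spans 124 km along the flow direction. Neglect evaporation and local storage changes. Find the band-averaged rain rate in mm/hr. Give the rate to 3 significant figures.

R ≈ 9.55 mm/hr

Column moisture flux per unit crosswind length is F = V × PW.
Inflow: F_in = 14.3 × 71.1 = 1016.73 mm·m/s
Outflow: F_out = 14.3 × 48.1 = 687.83 mm·m/s
Steady-state rate R = (F_in − F_out)/L = (1016.73 − 687.83) / 124000 m = 2.652e-03 mm/s.
R = 2.652e-03 × 3600 = 9.55 mm/hr.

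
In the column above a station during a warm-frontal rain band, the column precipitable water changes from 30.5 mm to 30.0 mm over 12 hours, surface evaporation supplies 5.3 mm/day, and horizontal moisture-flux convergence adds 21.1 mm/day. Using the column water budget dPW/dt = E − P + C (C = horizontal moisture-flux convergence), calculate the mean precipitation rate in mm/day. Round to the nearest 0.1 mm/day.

dPW/dt = (30.0 − 30.5) mm / (12/24 day) = -1.000 mm/day.
P = E + C − dPW/dt = 5.3 + (21.1) − (-1.000) = 27.4 mm/day.

P ≈ 27.4 mm/day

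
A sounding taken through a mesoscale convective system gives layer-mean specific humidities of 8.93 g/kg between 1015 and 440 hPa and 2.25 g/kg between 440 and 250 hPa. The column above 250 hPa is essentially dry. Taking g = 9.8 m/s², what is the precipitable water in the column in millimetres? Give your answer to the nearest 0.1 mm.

PW ≈ 56.8 mm

Precipitable water is the column-integrated vapour mass per unit area: PW = (1/g) Σ q̄ Δp, with q in kg/kg and Δp in Pa (1 kg/m² of water = 1 mm).
Layer 1015–440 hPa: Δp = 575 hPa = 57500 Pa, q̄ = 0.00893 kg/kg → 0.00893 × 57500 / 9.8 = 52.40 mm
Layer 440–250 hPa: Δp = 190 hPa = 19000 Pa, q̄ = 0.00225 kg/kg → 0.00225 × 19000 / 9.8 = 4.36 mm
PW = 52.40 + 4.36 = 56.76 ≈ 56.8 mm.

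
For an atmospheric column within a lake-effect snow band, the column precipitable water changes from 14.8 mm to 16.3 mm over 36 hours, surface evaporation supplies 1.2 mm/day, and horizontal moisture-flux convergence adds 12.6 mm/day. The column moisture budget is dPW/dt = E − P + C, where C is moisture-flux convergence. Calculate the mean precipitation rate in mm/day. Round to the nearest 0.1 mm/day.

dPW/dt = (16.3 − 14.8) mm / (36/24 day) = +1.000 mm/day.
P = E + C − dPW/dt = 1.2 + (12.6) − (+1.000) = 12.8 mm/day.

P ≈ 12.8 mm/day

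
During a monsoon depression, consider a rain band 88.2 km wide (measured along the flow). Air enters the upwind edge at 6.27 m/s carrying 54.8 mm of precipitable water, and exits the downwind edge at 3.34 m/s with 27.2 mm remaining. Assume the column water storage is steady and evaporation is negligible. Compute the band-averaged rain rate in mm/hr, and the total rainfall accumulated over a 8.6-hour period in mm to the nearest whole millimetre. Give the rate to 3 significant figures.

R ≈ 10.3 mm/hr; total ≈ 89 mm

Column moisture flux per unit crosswind length is F = V × PW.
Inflow: F_in = 6.27 × 54.8 = 343.596 mm·m/s
Outflow: F_out = 3.34 × 27.2 = 90.848 mm·m/s
Steady-state rate R = (F_in − F_out)/L = (343.596 − 90.848) / 88200 m = 2.866e-03 mm/s.
R = 2.866e-03 × 3600 = 10.3 mm/hr.
Over 8.6 h: total = 10.3 × 8.6 = 88.58 ≈ 89 mm.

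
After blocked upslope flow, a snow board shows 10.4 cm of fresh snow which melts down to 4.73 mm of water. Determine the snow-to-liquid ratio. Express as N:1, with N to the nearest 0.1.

Ratio = snow depth / SWE = 104 mm / 4.73 mm = 22.0, i.e. 22.0:1.

ratio ≈ 22.0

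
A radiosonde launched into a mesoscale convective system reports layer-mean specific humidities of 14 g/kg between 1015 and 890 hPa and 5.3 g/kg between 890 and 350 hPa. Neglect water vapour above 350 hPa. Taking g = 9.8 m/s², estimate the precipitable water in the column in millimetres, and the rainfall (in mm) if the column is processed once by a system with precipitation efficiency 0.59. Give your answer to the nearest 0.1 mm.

PW ≈ 47.1 mm; rainfall ≈ 27.8 mm

Precipitable water is the column-integrated vapour mass per unit area: PW = (1/g) Σ q̄ Δp, with q in kg/kg and Δp in Pa (1 kg/m² of water = 1 mm).
Layer 1015–890 hPa: Δp = 125 hPa = 12500 Pa, q̄ = 0.014 kg/kg → 0.014 × 12500 / 9.8 = 17.86 mm
Layer 890–350 hPa: Δp = 540 hPa = 54000 Pa, q̄ = 0.0053 kg/kg → 0.0053 × 54000 / 9.8 = 29.20 mm
PW = 17.86 + 29.20 = 47.06 ≈ 47.1 mm.
Rainfall = ε × PW = 0.59 × 47.1 = 27.8 mm.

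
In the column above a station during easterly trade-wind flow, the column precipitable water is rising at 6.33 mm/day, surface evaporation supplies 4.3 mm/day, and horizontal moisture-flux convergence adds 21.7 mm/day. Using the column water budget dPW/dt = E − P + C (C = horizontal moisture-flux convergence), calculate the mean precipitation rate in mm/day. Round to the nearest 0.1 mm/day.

dPW/dt = +6.33 mm/day.
P = E + C − dPW/dt = 4.3 + (21.7) − (+6.33) = 19.7 mm/day.

P ≈ 19.7 mm/day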